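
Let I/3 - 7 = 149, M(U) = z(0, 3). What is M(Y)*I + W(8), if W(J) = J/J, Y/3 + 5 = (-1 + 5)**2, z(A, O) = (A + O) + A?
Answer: 1405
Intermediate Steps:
z(A, O) = O + 2*A
Y = 33 (Y = -15 + 3*(-1 + 5)**2 = -15 + 3*4**2 = -15 + 3*16 = -15 + 48 = 33)
W(J) = 1
M(U) = 3 (M(U) = 3 + 2*0 = 3 + 0 = 3)
I = 468 (I = 21 + 3*149 = 21 + 447 = 468)
M(Y)*I + W(8) = 3*468 + 1 = 1404 + 1 = 1405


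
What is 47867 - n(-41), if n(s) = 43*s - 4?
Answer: 49634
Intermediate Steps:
n(s) = -4 + 43*s
47867 - n(-41) = 47867 - (-4 + 43*(-41)) = 47867 - (-4 - 1763) = 47867 - 1*(-1767) = 47867 + 1767 = 49634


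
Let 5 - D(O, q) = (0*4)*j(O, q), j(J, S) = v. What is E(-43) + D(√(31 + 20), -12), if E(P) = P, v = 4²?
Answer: -38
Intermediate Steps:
v = 16
j(J, S) = 16
D(O, q) = 5 (D(O, q) = 5 - 0*4*16 = 5 - 0*16 = 5 - 1*0 = 5 + 0 = 5)
E(-43) + D(√(31 + 20), -12) = -43 + 5 = -38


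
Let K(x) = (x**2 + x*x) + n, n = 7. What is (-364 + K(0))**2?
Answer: 127449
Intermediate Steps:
K(x) = 7 + 2*x**2 (K(x) = (x**2 + x*x) + 7 = (x**2 + x**2) + 7 = 2*x**2 + 7 = 7 + 2*x**2)
(-364 + K(0))**2 = (-364 + (7 + 2*0**2))**2 = (-364 + (7 + 2*0))**2 = (-364 + (7 + 0))**2 = (-364 + 7)**2 = (-357)**2 = 127449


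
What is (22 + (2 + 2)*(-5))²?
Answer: 4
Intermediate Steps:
(22 + (2 + 2)*(-5))² = (22 + 4*(-5))² = (22 - 20)² = 2² = 4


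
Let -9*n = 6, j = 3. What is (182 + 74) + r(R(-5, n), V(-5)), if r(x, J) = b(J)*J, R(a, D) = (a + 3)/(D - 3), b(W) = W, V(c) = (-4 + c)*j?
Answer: 985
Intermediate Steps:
V(c) = -12 + 3*c (V(c) = (-4 + c)*3 = -12 + 3*c)
n = -2/3 (n = -1/9*6 = -2/3 ≈ -0.66667)
R(a, D) = (3 + a)/(-3 + D)
r(x, J) = J**2 (r(x, J) = J*J = J**2)
(182 + 74) + r(R(-5, n), V(-5)) = (182 + 74) + (-12 + 3*(-5))**2 = 256 + (-12 - 15)**2 = 256 + (-27)**2 = 256 + 729 = 985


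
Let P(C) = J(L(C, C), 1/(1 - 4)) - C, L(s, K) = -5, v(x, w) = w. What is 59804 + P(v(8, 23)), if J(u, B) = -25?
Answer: 59756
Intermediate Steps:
P(C) = -25 - C
59804 + P(v(8, 23)) = 59804 + (-25 - 1*23) = 59804 + (-25 - 23) = 59804 - 48 = 59756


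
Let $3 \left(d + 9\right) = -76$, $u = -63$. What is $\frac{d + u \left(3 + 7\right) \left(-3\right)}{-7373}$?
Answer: $- \frac{5567}{22119} \approx -0.25168$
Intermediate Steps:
$d = - \frac{103}{3}$ ($d = -9 + \frac{1}{3} \left(-76\right) = -9 - \frac{76}{3} = - \frac{103}{3} \approx -34.333$)
$\frac{d + u \left(3 + 7\right) \left(-3\right)}{-7373} = \frac{- \frac{103}{3} - 63 \left(3 + 7\right) \left(-3\right)}{-7373} = \left(- \frac{103}{3} - 63 \cdot 10 \left(-3\right)\right) \left(- \frac{1}{7373}\right) = \left(- \frac{103}{3} - -1890\right) \left(- \frac{1}{7373}\right) = \left(- \frac{103}{3} + 1890\right) \left(- \frac{1}{7373}\right) = \frac{5567}{3} \left(- \frac{1}{7373}\right) = - \frac{5567}{22119}$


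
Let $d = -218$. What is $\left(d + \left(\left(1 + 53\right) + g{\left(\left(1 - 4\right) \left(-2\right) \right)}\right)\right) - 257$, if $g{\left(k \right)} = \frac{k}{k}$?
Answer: $-420$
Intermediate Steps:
$g{\left(k \right)} = 1$
$\left(d + \left(\left(1 + 53\right) + g{\left(\left(1 - 4\right) \left(-2\right) \right)}\right)\right) - 257 = \left(-218 + \left(\left(1 + 53\right) + 1\right)\right) - 257 = \left(-218 + \left(54 + 1\right)\right) - 257 = \left(-218 + 55\right) - 257 = -163 - 257 = -420$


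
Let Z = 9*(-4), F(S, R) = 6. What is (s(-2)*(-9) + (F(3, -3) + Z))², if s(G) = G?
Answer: 144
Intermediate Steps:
Z = -36
(s(-2)*(-9) + (F(3, -3) + Z))² = (-2*(-9) + (6 - 36))² = (18 - 30)² = (-12)² = 144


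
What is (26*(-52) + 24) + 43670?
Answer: 42342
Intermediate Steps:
(26*(-52) + 24) + 43670 = (-1352 + 24) + 43670 = -1328 + 43670 = 42342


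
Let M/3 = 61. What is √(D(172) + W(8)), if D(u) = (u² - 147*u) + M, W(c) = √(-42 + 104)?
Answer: √(4483 + √62) ≈ 67.014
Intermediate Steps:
W(c) = √62
M = 183 (M = 3*61 = 183)
D(u) = 183 + u² - 147*u (D(u) = (u² - 147*u) + 183 = 183 + u² - 147*u)
√(D(172) + W(8)) = √((183 + 172² - 147*172) + √62) = √((183 + 29584 - 25284) + √62) = √(4483 + √62)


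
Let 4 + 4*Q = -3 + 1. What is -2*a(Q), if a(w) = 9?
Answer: -18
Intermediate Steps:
Q = -3/2 (Q = -1 + (-3 + 1)/4 = -1 + (1/4)*(-2) = -1 - 1/2 = -3/2 ≈ -1.5000)
-2*a(Q) = -2*9 = -18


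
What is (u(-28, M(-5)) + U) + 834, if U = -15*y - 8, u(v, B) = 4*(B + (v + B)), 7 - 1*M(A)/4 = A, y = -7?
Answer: 1203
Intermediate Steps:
M(A) = 28 - 4*A
u(v, B) = 4*v + 8*B (u(v, B) = 4*(B + (B + v)) = 4*(v + 2*B) = 4*v + 8*B)
U = 97 (U = -15*(-7) - 8 = 105 - 8 = 97)
(u(-28, M(-5)) + U) + 834 = ((4*(-28) + 8*(28 - 4*(-5))) + 97) + 834 = ((-112 + 8*(28 + 20)) + 97) + 834 = ((-112 + 8*48) + 97) + 834 = ((-112 + 384) + 97) + 834 = (272 + 97) + 834 = 369 + 834 = 1203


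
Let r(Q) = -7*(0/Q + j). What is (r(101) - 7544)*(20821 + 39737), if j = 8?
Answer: -460240800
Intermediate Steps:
r(Q) = -56 (r(Q) = -7*(0/Q + 8) = -7*(0 + 8) = -7*8 = -56)
(r(101) - 7544)*(20821 + 39737) = (-56 - 7544)*(20821 + 39737) = -7600*60558 = -460240800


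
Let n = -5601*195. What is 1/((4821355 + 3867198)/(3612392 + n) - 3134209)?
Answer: -2520197/7898815430620 ≈ -3.1906e-7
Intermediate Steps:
n = -1092195
1/((4821355 + 3867198)/(3612392 + n) - 3134209) = 1/((4821355 + 3867198)/(3612392 - 1092195) - 3134209) = 1/(8688553/2520197 - 3134209) = 1/(-7898815430620/2520197) = -2520197/7898815430620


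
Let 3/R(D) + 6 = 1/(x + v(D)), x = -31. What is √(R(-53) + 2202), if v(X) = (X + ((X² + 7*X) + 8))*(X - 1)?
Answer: √1324047527561001/775519 ≈ 46.920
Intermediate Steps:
v(X) = (-1 + X)*(8 + X² + 8*X) (v(X) = (X + (8 + X² + 7*X))*(-1 + X) = (8 + X² + 8*X)*(-1 + X) = (-1 + X)*(8 + X² + 8*X))
R(D) = 3/(-6 + 1/(-39 + D³ + 7*D²)) (R(D) = 3/(-6 + 1/(-31 + (-8 + D³ + 7*D²))) = 3/(-6 + 1/(-39 + D³ + 7*D²)))
√(R(-53) + 2202) = √(3*(39 - 1*(-53)³ - 7*(-53)²)/(-235 + 6*(-53)³ + 42*(-53)²) + 2202) = √(3*(39 - 1*(-148877) - 7*2809)/(-235 + 6*(-148877) + 42*2809) + 2202) = √(3*(39 + 148877 - 19663)/(-235 - 893262 + 117978) + 2202) = √(3*129253/(-775519) + 2202) = √(3*(-1/775519)*129253 + 2202) = √(-387759/775519 + 2202) = √(1707305079/775519) = √1324047527561001/775519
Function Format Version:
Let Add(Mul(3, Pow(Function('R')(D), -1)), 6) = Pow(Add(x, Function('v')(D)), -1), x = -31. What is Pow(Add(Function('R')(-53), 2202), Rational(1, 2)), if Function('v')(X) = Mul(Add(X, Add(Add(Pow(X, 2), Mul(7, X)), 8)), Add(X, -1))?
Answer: Mul(Rational(1, 775519), Pow(1324047527561001, Rational(1, 2))) ≈ 46.920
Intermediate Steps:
Function('v')(X) = Mul(Add(-1, X), Add(8, Pow(X, 2), Mul(8, X))) (Function('v')(X) = Mul(Add(X, Add(8, Pow(X, 2), Mul(7, X))), Add(-1, X)) = Mul(Add(8, Pow(X, 2), Mul(8, X)), Add(-1, X)) = Mul(Add(-1, X), Add(8, Pow(X, 2), Mul(8, X))))
Function('R')(D) = Mul(3, Pow(Add(-6, Pow(Add(-39, Pow(D, 3), Mul(7, Pow(D, 2))), -1)), -1)) (Function('R')(D) = Mul(3, Pow(Add(-6, Pow(Add(-31, Add(-8, Pow(D, 3), Mul(7, Pow(D, 2)))), -1)), -1)) = Mul(3, Pow(Add(-6, Pow(Add(-39, Pow(D, 3), Mul(7, Pow(D, 2))), -1)), -1)))
Pow(Add(Function('R')(-53), 2202), Rational(1, 2)) = Pow(Add(Mul(3, Pow(Add(-235, Mul(6, Pow(-53, 3)), Mul(42, Pow(-53, 2))), -1), Add(39, Mul(-1, Pow(-53, 3)), Mul(-7, Pow(-53, 2)))), 2202), Rational(1, 2)) = Pow(Add(Mul(3, Pow(Add(-235, Mul(6, -148877), Mul(42, 2809)), -1), Add(39, Mul(-1, -148877), Mul(-7, 2809))), 2202), Rational(1, 2)) = Pow(Add(Mul(3, Pow(Add(-235, -893262, 117978), -1), Add(39, 148877, -19663)), 2202), Rational(1, 2)) = Pow(Add(Mul(3, Pow(-775519, -1), 129253), 2202), Rational(1, 2)) = Pow(Add(Mul(3, Rational(-1, 775519), 129253), 2202), Rational(1, 2)) = Pow(Add(Rational(-387759, 775519), 2202), Rational(1, 2)) = Pow(Rational(1707305079, 775519), Rational(1, 2)) = Mul(Rational(1, 775519), Pow(1324047527561001, Rational(1, 2)))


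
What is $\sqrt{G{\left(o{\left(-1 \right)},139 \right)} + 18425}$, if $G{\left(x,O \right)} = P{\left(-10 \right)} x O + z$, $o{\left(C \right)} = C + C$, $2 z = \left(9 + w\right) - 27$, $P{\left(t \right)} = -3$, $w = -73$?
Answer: $\frac{\sqrt{76854}}{2} \approx 138.61$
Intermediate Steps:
$z = - \frac{91}{2}$ ($z = \frac{\left(9 - 73\right) - 27}{2} = \frac{-64 - 27}{2} = \frac{1}{2} \left(-91\right) = - \frac{91}{2} \approx -45.5$)
$o{\left(C \right)} = 2 C$
$G{\left(x,O \right)} = - \frac{91}{2} - 3 O x$ ($G{\left(x,O \right)} = - 3 x O - \frac{91}{2} = - 3 O x - \frac{91}{2} = - \frac{91}{2} - 3 O x$)
$\sqrt{G{\left(o{\left(-1 \right)},139 \right)} + 18425} = \sqrt{\left(- \frac{91}{2} - 417 \cdot 2 \left(-1\right)\right) + 18425} = \sqrt{\left(- \frac{91}{2} - 417 \left(-2\right)\right) + 18425} = \sqrt{\left(- \frac{91}{2} + 834\right) + 18425} = \sqrt{\frac{1577}{2} + 18425} = \sqrt{\frac{38427}{2}} = \frac{\sqrt{76854}}{2}$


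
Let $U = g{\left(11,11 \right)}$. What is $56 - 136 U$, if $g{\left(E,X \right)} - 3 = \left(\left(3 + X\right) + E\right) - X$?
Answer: $-2256$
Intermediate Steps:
$g{\left(E,X \right)} = 6 + E$ ($g{\left(E,X \right)} = 3 + \left(\left(\left(3 + X\right) + E\right) - X\right) = 3 + \left(\left(3 + E + X\right) - X\right) = 3 + \left(3 + E\right) = 6 + E$)
$U = 17$ ($U = 6 + 11 = 17$)
$56 - 136 U = 56 - 2312 = -2256$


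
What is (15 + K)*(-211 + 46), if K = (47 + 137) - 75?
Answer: -20460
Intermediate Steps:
K = 109 (K = 184 - 75 = 109)
(15 + K)*(-211 + 46) = (15 + 109)*(-211 + 46) = 124*(-165) = -20460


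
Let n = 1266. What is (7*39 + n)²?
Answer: 2368521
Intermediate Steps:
(7*39 + n)² = (7*39 + 1266)² = (273 + 1266)² = 1539² = 2368521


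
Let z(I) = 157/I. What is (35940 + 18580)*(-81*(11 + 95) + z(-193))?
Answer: -90353542600/193 ≈ -4.6815e+8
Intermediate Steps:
(35940 + 18580)*(-81*(11 + 95) + z(-193)) = (35940 + 18580)*(-81*(11 + 95) + 157/(-193)) = 54520*(-81*106 + 157*(-1/193)) = 54520*(-8586 - 157/193) = 54520*(-1657255/193) = -90353542600/193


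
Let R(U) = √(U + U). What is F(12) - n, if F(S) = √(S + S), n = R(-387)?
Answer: 2*√6 - 3*I*√86 ≈ 4.899 - 27.821*I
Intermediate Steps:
R(U) = √2*√U (R(U) = √(2*U) = √2*√U)
n = 3*I*√86 (n = √2*√(-387) = √2*(3*I*√43) = 3*I*√86 ≈ 27.821*I)
F(S) = √2*√S (F(S) = √(2*S) = √2*√S)
F(12) - n = √2*√12 - 3*I*√86 = √2*(2*√3) - 3*I*√86 = 2*√6 - 3*I*√86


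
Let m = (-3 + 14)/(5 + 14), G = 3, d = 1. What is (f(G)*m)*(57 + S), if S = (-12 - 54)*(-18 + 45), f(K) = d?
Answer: -18975/19 ≈ -998.68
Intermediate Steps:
f(K) = 1
S = -1782 (S = -66*27 = -1782)
m = 11/19 ≈ 0.57895
(f(G)*m)*(57 + S) = (1*(11/19))*(57 - 1782) = (11/19)*(-1725) = -18975/19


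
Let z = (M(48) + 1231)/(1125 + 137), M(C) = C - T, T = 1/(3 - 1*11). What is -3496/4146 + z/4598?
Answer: -81123408175/96231578784 ≈ -0.84300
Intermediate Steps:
T = -⅛ (T = 1/(3 - 11) = 1/(-8) = -⅛ ≈ -0.12500)
M(C) = ⅛ + C (M(C) = C - 1*(-⅛) = C + ⅛ = ⅛ + C)
z = 10233/10096 (z = ((⅛ + 48) + 1231)/(1125 + 137) = (385/8 + 1231)/1262 = (10233/8)*(1/1262) = 10233/10096 ≈ 1.0136)
-3496/4146 + z/4598 = -3496/4146 + (10233/10096)/4598 = -3496*1/4146 + (10233/10096)*(1/4598) = -1748/2073 + 10233/46421408 = -81123408175/96231578784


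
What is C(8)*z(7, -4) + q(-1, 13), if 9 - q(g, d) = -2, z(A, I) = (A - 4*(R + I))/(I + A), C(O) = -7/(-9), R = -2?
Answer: 514/27 ≈ 19.037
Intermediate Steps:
C(O) = 7/9 (C(O) = -7*(-⅑) = 7/9)
z(A, I) = (8 + A - 4*I)/(A + I) (z(A, I) = (A - 4*(-2 + I))/(I + A) = (A + (8 - 4*I))/(A + I) = (8 + A - 4*I)/(A + I))
q(g, d) = 11 (q(g, d) = 9 - 1*(-2) = 9 + 2 = 11)
C(8)*z(7, -4) + q(-1, 13) = 7*((8 + 7 - 4*(-4))/(7 - 4))/9 + 11 = 7*((8 + 7 + 16)/3)/9 + 11 = 7*((⅓)*31)/9 + 11 = (7/9)*(31/3) + 11 = 217/27 + 11 = 514/27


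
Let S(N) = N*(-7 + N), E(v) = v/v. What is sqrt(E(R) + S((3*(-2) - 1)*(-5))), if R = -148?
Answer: 3*sqrt(109) ≈ 31.321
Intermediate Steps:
E(v) = 1
sqrt(E(R) + S((3*(-2) - 1)*(-5))) = sqrt(1 + ((3*(-2) - 1)*(-5))*(-7 + (3*(-2) - 1)*(-5))) = sqrt(1 + ((-6 - 1)*(-5))*(-7 + (-6 - 1)*(-5))) = sqrt(1 + (-7*(-5))*(-7 - 7*(-5))) = sqrt(1 + 35*(-7 + 35)) = sqrt(1 + 35*28) = sqrt(1 + 980) = sqrt(981) = 3*sqrt(109)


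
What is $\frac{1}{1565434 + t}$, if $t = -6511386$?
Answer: $- \frac{1}{4945952} \approx -2.0219 \cdot 10^{-7}$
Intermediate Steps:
$\frac{1}{1565434 + t} = \frac{1}{1565434 - 6511386} = \frac{1}{-4945952} = - \frac{1}{4945952}$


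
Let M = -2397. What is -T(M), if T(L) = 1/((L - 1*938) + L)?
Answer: 1/5732 ≈ 0.00017446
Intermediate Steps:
T(L) = 1/(-938 + 2*L) (T(L) = 1/((L - 938) + L) = 1/((-938 + L) + L) = 1/(-938 + 2*L))
-T(M) = -1/(2*(-469 - 2397)) = -1/(2*(-2866)) = -(-1)/(2*2866) = -1*(-1/5732) = 1/5732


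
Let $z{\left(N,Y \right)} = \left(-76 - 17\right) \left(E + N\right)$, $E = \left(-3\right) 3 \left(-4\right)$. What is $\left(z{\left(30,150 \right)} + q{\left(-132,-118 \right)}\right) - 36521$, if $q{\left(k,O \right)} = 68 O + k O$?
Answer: $-35107$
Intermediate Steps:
$E = 36$ ($E = \left(-9\right) \left(-4\right) = 36$)
$z{\left(N,Y \right)} = -3348 - 93 N$ ($z{\left(N,Y \right)} = \left(-76 - 17\right) \left(36 + N\right) = - 93 \left(36 + N\right) = -3348 - 93 N$)
$q{\left(k,O \right)} = 68 O + O k$
$\left(z{\left(30,150 \right)} + q{\left(-132,-118 \right)}\right) - 36521 = \left(\left(-3348 - 2790\right) - 118 \left(68 - 132\right)\right) - 36521 = \left(\left(-3348 - 2790\right) - -7552\right) - 36521 = \left(-6138 + 7552\right) - 36521 = 1414 - 36521 = -35107$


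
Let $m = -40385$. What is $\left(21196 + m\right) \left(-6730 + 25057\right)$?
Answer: $-351676803$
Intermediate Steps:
$\left(21196 + m\right) \left(-6730 + 25057\right) = \left(21196 - 40385\right) \left(-6730 + 25057\right) = \left(-19189\right) 18327 = -351676803$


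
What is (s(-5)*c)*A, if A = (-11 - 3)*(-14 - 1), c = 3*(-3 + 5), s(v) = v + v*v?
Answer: 25200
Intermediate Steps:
s(v) = v + v²
c = 6 (c = 3*2 = 6)
A = 210 (A = -14*(-15) = 210)
(s(-5)*c)*A = (-5*(1 - 5)*6)*210 = (-5*(-4)*6)*210 = (20*6)*210 = 120*210 = 25200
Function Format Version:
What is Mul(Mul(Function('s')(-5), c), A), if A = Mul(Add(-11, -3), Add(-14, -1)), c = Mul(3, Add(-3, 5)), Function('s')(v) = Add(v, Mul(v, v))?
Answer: 25200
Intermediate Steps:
Function('s')(v) = Add(v, Pow(v, 2))
c = 6 (c = Mul(3, 2) = 6)
A = 210 (A = Mul(-14, -15) = 210)
Mul(Mul(Function('s')(-5), c), A) = Mul(Mul(Mul(-5, Add(1, -5)), 6), 210) = Mul(Mul(Mul(-5, -4), 6), 210) = Mul(Mul(20, 6), 210) = Mul(120, 210) = 25200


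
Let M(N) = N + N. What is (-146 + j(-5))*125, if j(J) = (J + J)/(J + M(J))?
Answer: -54500/3 ≈ -18167.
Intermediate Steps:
M(N) = 2*N
j(J) = ⅔ (j(J) = (J + J)/(J + 2*J) = (2*J)/((3*J)) = (2*J)*(1/(3*J)) = ⅔)
(-146 + j(-5))*125 = (-146 + ⅔)*125 = -436/3*125 = -54500/3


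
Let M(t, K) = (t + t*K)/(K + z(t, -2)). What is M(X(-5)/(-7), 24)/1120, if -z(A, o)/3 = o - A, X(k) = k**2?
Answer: -25/6048 ≈ -0.0041336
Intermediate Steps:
z(A, o) = -3*o + 3*A (z(A, o) = -3*(o - A) = -3*o + 3*A)
M(t, K) = (t + K*t)/(6 + K + 3*t) (M(t, K) = (t + t*K)/(K + (-3*(-2) + 3*t)) = (t + K*t)/(K + (6 + 3*t)) = (t + K*t)/(6 + K + 3*t))
M(X(-5)/(-7), 24)/1120 = (((-5)**2/(-7))*(1 + 24)/(6 + 24 + 3*((-5)**2/(-7))))/1120 = ((25*(-1/7))*25/(6 + 24 + 3*(25*(-1/7))))*(1/1120) = -25/7*25/(6 + 24 + 3*(-25/7))*(1/1120) = -25/7*25/(6 + 24 - 75/7)*(1/1120) = -25/7*25/135/7*(1/1120) = -25/7*7/135*25*(1/1120) = -125/27*1/1120 = -25/6048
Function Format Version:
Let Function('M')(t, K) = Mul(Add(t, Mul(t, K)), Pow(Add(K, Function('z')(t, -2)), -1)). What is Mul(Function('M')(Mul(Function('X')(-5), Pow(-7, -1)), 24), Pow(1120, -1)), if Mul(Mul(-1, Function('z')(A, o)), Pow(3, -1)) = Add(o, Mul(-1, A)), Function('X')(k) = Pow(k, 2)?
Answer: Rational(-25, 6048) ≈ -0.0041336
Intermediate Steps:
Function('z')(A, o) = Add(Mul(-3, o), Mul(3, A)) (Function('z')(A, o) = Mul(-3, Add(o, Mul(-1, A))) = Add(Mul(-3, o), Mul(3, A)))
Function('M')(t, K) = Mul(Pow(Add(6, K, Mul(3, t)), -1), Add(t, Mul(K, t))) (Function('M')(t, K) = Mul(Add(t, Mul(t, K)), Pow(Add(K, Add(Mul(-3, -2), Mul(3, t))), -1)) = Mul(Add(t, Mul(K, t)), Pow(Add(K, Add(6, Mul(3, t))), -1)) = Mul(Add(t, Mul(K, t)), Pow(Add(6, K, Mul(3, t)), -1)) = Mul(Pow(Add(6, K, Mul(3, t)), -1), Add(t, Mul(K, t))))
Mul(Function('M')(Mul(Function('X')(-5), Pow(-7, -1)), 24), Pow(1120, -1)) = Mul(Mul(Mul(Pow(-5, 2), Pow(-7, -1)), Pow(Add(6, 24, Mul(3, Mul(Pow(-5, 2), Pow(-7, -1)))), -1), Add(1, 24)), Pow(1120, -1)) = Mul(Mul(Mul(25, Rational(-1, 7)), Pow(Add(6, 24, Mul(3, Mul(25, Rational(-1, 7)))), -1), 25), Rational(1, 1120)) = Mul(Mul(Rational(-25, 7), Pow(Add(6, 24, Mul(3, Rational(-25, 7))), -1), 25), Rational(1, 1120)) = Mul(Mul(Rational(-25, 7), Pow(Add(6, 24, Rational(-75, 7)), -1), 25), Rational(1, 1120)) = Mul(Mul(Rational(-25, 7), Pow(Rational(135, 7), -1), 25), Rational(1, 1120)) = Mul(Mul(Rational(-25, 7), Rational(7, 135), 25), Rational(1, 1120)) = Mul(Rational(-125, 27), Rational(1, 1120)) = Rational(-25, 6048)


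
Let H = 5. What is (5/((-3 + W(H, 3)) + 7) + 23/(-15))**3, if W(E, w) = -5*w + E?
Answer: -357911/27000 ≈ -13.256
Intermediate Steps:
W(E, w) = E - 5*w
(5/((-3 + W(H, 3)) + 7) + 23/(-15))**3 = (5/((-3 + (5 - 5*3)) + 7) + 23/(-15))**3 = (5/((-3 + (5 - 15)) + 7) + 23*(-1/15))**3 = (5/((-3 - 10) + 7) - 23/15)**3 = (5/(-13 + 7) - 23/15)**3 = (5/(-6) - 23/15)**3 = (5*(-1/6) - 23/15)**3 = (-5/6 - 23/15)**3 = (-71/30)**3 = -357911/27000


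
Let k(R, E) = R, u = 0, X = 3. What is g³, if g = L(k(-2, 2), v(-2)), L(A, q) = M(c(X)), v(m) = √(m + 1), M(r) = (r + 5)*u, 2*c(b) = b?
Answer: 0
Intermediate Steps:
c(b) = b/2
M(r) = 0 (M(r) = (r + 5)*0 = (5 + r)*0 = 0)
v(m) = √(1 + m)
L(A, q) = 0
g = 0
g³ = 0³ = 0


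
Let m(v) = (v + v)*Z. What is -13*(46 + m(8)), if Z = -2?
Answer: -182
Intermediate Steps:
m(v) = -4*v (m(v) = (v + v)*(-2) = (2*v)*(-2) = -4*v)
-13*(46 + m(8)) = -13*(46 - 4*8) = -13*(46 - 32) = -13*14 = -182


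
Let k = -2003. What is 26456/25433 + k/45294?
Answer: 1147355765/1151962302 ≈ 0.99600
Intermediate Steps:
26456/25433 + k/45294 = 26456/25433 - 2003/45294 = 1147355765/1151962302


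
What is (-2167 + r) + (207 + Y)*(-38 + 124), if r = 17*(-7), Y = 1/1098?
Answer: 8518327/549 ≈ 15516.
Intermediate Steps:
Y = 1/1098 ≈ 0.00091075
r = -119
(-2167 + r) + (207 + Y)*(-38 + 124) = (-2167 - 119) + (207 + 1/1098)*(-38 + 124) = -2286 + (227287/1098)*86 = -2286 + 9773341/549 = 8518327/549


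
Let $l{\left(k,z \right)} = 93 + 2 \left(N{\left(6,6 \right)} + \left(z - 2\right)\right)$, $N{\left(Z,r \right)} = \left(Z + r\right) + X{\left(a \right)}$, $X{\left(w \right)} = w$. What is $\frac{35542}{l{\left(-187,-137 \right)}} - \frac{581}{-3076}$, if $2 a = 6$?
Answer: $- \frac{109237137}{476780} \approx -229.11$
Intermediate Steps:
$a = 3$ ($a = \frac{1}{2} \cdot 6 = 3$)
$N{\left(Z,r \right)} = 3 + Z + r$ ($N{\left(Z,r \right)} = \left(Z + r\right) + 3 = 3 + Z + r$)
$l{\left(k,z \right)} = 119 + 2 z$ ($l{\left(k,z \right)} = 93 + 2 \left(\left(3 + 6 + 6\right) + \left(z - 2\right)\right) = 93 + 2 \left(15 + \left(z - 2\right)\right) = 93 + 2 \left(15 + \left(-2 + z\right)\right) = 93 + 2 \left(13 + z\right) = 93 + \left(26 + 2 z\right) = 119 + 2 z$)
$\frac{35542}{l{\left(-187,-137 \right)}} - \frac{581}{-3076} = \frac{35542}{119 + 2 \left(-137\right)} - \frac{581}{-3076} = \frac{35542}{119 - 274} - - \frac{581}{3076} = \frac{35542}{-155} + \frac{581}{3076} = 35542 \left(- \frac{1}{155}\right) + \frac{581}{3076} = - \frac{35542}{155} + \frac{581}{3076} = - \frac{109237137}{476780}$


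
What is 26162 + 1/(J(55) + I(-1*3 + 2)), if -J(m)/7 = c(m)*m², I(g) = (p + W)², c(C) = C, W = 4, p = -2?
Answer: 30468814601/1164621 ≈ 26162.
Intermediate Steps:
I(g) = 4 (I(g) = (-2 + 4)² = 2² = 4)
J(m) = -7*m³ (J(m) = -7*m*m² = -7*m³)
26162 + 1/(J(55) + I(-1*3 + 2)) = 26162 + 1/(-7*55³ + 4) = 26162 + 1/(-7*166375 + 4) = 26162 + 1/(-1164625 + 4) = 26162 + 1/(-1164621) = 26162 - 1/1164621 = 30468814601/1164621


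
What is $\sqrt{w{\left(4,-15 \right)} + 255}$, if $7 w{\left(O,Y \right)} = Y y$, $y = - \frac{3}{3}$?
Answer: $\frac{30 \sqrt{14}}{7} \approx 16.036$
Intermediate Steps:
$y = -1$ ($y = \left(-3\right) \frac{1}{3} = -1$)
$w{\left(O,Y \right)} = - \frac{Y}{7}$ ($w{\left(O,Y \right)} = \frac{Y \left(-1\right)}{7} = \frac{\left(-1\right) Y}{7} = - \frac{Y}{7}$)
$\sqrt{w{\left(4,-15 \right)} + 255} = \sqrt{\left(- \frac{1}{7}\right) \left(-15\right) + 255} = \sqrt{\frac{15}{7} + 255} = \sqrt{\frac{1800}{7}} = \frac{30 \sqrt{14}}{7}$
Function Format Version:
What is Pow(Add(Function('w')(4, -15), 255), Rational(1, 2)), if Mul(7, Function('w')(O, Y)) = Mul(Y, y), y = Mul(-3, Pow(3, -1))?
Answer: Mul(Rational(30, 7), Pow(14, Rational(1, 2))) ≈ 16.036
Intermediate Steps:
y = -1 (y = Mul(-3, Rational(1, 3)) = -1)
Function('w')(O, Y) = Mul(Rational(-1, 7), Y) (Function('w')(O, Y) = Mul(Rational(1, 7), Mul(Y, -1)) = Mul(Rational(1, 7), Mul(-1, Y)) = Mul(Rational(-1, 7), Y))
Pow(Add(Function('w')(4, -15), 255), Rational(1, 2)) = Pow(Add(Mul(Rational(-1, 7), -15), 255), Rational(1, 2)) = Pow(Add(Rational(15, 7), 255), Rational(1, 2)) = Pow(Rational(1800, 7), Rational(1, 2)) = Mul(Rational(30, 7), Pow(14, Rational(1, 2)))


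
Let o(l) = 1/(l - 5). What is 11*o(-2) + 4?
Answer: 17/7 ≈ 2.4286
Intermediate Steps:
o(l) = 1/(-5 + l)
11*o(-2) + 4 = 11/(-5 - 2) + 4 = 11/(-7) + 4 = 11*(-1/7) + 4 = -11/7 + 4 = 17/7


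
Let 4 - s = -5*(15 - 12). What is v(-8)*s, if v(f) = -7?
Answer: -133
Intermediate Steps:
s = 19 (s = 4 - (-5)*(15 - 12) = 4 - (-5)*3 = 4 - 1*(-15) = 4 + 15 = 19)
v(-8)*s = -7*19 = -133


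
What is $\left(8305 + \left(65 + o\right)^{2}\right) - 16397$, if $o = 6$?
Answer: $-3051$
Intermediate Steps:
$\left(8305 + \left(65 + o\right)^{2}\right) - 16397 = \left(8305 + \left(65 + 6\right)^{2}\right) - 16397 = \left(8305 + 71^{2}\right) - 16397 = \left(8305 + 5041\right) - 16397 = 13346 - 16397 = -3051$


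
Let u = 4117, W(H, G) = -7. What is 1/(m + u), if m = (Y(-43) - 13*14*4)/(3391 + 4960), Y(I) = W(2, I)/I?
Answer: 51299/211193512 ≈ 0.00024290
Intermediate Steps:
Y(I) = -7/I
m = -4471/51299 (m = (-7/(-43) - 13*14*4)/(3391 + 4960) = (-7*(-1/43) - 182*4)/8351 = (7/43 - 728)*(1/8351) = -31297/43*1/8351 = -4471/51299 ≈ -0.087156)
1/(m + u) = 1/(-4471/51299 + 4117) = 1/(211193512/51299) = 51299/211193512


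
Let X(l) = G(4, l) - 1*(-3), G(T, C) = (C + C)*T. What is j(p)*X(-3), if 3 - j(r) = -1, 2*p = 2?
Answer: -84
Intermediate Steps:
p = 1 (p = (½)*2 = 1)
j(r) = 4 (j(r) = 3 - 1*(-1) = 3 + 1 = 4)
G(T, C) = 2*C*T (G(T, C) = (2*C)*T = 2*C*T)
X(l) = 3 + 8*l (X(l) = 2*l*4 - 1*(-3) = 8*l + 3 = 3 + 8*l)
j(p)*X(-3) = 4*(3 + 8*(-3)) = 4*(3 - 24) = 4*(-21) = -84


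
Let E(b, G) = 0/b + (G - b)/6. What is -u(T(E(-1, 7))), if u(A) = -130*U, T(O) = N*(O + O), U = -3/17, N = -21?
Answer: -390/17 ≈ -22.941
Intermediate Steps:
E(b, G) = -b/6 + G/6 (E(b, G) = 0 + (G - b)*(1/6) = 0 + (-b/6 + G/6) = -b/6 + G/6)
U = -3/17 (U = -3*1/17 = -3/17 ≈ -0.17647)
T(O) = -42*O (T(O) = -21*(O + O) = -42*O)
u(A) = 390/17 (u(A) = -130*(-3/17) = 390/17)
-u(T(E(-1, 7))) = -1*390/17 = -390/17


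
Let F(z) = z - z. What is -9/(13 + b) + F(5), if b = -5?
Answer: -9/8 ≈ -1.1250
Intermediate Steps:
F(z) = 0
-9/(13 + b) + F(5) = -9/(13 - 5) + 0 = -9/8 + 0 = -9/8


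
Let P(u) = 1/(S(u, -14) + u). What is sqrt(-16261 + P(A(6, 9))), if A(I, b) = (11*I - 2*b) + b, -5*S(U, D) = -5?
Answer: 3*I*sqrt(6077994)/58 ≈ 127.52*I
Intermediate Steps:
S(U, D) = 1 (S(U, D) = -1/5*(-5) = 1)
A(I, b) = -b + 11*I (A(I, b) = (-2*b + 11*I) + b = -b + 11*I)
P(u) = 1/(1 + u)
sqrt(-16261 + P(A(6, 9))) = sqrt(-16261 + 1/(1 + (-1*9 + 11*6))) = sqrt(-16261 + 1/(1 + (-9 + 66))) = sqrt(-16261 + 1/(1 + 57)) = sqrt(-16261 + 1/58) = sqrt(-943137/58) = 3*I*sqrt(6077994)/58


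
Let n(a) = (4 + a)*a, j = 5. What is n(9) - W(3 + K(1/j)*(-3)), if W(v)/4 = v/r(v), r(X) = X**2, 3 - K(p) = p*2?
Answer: 707/6 ≈ 117.83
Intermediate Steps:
K(p) = 3 - 2*p (K(p) = 3 - p*2 = 3 - 2*p)
n(a) = a*(4 + a)
W(v) = 4/v (W(v) = 4*(v/(v**2)) = 4*(v/v**2) = 4/v)
n(9) - W(3 + K(1/j)*(-3)) = 9*(4 + 9) - 4/(3 + (3 - 2/5)*(-3)) = 9*13 - 4/(3 + (3 - 2/5)*(-3)) = 117 - 4/(3 + (3 - 2*1/5)*(-3)) = 117 - 4/(3 + (3 - 2/5)*(-3)) = 117 - 4/(3 + (13/5)*(-3)) = 117 - 4/(3 - 39/5) = 117 - 4/(-24/5) = 117 - 4*(-5)/24 = 117 - 1*(-5/6) = 117 + 5/6 = 707/6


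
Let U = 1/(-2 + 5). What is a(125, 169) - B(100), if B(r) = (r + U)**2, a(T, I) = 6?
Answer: -90547/9 ≈ -10061.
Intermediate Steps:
U = 1/3 ≈ 0.33333
B(r) = (1/3 + r)**2 (B(r) = (r + 1/3)**2 = (1/3 + r)**2)
a(125, 169) - B(100) = 6 - (1 + 3*100)**2/9 = 6 - (1 + 300)**2/9 = 6 - 301**2/9 = 6 - 90601/9 = -90547/9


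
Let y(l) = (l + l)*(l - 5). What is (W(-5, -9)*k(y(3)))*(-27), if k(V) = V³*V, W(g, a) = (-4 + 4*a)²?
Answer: -895795200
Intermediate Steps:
y(l) = 2*l*(-5 + l) (y(l) = (2*l)*(-5 + l) = 2*l*(-5 + l))
k(V) = V⁴
(W(-5, -9)*k(y(3)))*(-27) = ((16*(-1 - 9)²)*(2*3*(-5 + 3))⁴)*(-27) = ((16*(-10)²)*(2*3*(-2))⁴)*(-27) = ((16*100)*(-12)⁴)*(-27) = (1600*20736)*(-27) = 33177600*(-27) = -895795200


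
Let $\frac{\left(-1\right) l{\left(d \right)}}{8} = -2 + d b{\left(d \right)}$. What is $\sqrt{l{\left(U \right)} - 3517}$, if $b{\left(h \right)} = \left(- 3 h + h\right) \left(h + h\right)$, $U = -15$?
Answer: $3 i \sqrt{12389} \approx 333.92 i$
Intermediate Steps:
$b{\left(h \right)} = - 4 h^{2}$ ($b{\left(h \right)} = - 2 h 2 h = - 4 h^{2}$)
$l{\left(d \right)} = 16 + 32 d^{3}$ ($l{\left(d \right)} = - 8 \left(-2 + d \left(- 4 d^{2}\right)\right) = - 8 \left(-2 - 4 d^{3}\right) = 16 + 32 d^{3}$)
$\sqrt{l{\left(U \right)} - 3517} = \sqrt{\left(16 + 32 \left(-15\right)^{3}\right) - 3517} = \sqrt{\left(16 + 32 \left(-3375\right)\right) - 3517} = \sqrt{\left(16 - 108000\right) - 3517} = \sqrt{-107984 - 3517} = \sqrt{-111501} = 3 i \sqrt{12389}$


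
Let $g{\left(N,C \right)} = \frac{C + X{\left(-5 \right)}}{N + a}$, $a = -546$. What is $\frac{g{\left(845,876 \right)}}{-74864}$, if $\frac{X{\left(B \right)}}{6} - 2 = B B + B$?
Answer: $- \frac{63}{1399021} \approx -4.5031 \cdot 10^{-5}$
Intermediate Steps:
$X{\left(B \right)} = 12 + 6 B + 6 B^{2}$ ($X{\left(B \right)} = 12 + 6 \left(B B + B\right) = 12 + 6 \left(B^{2} + B\right) = 12 + 6 \left(B + B^{2}\right) = 12 + \left(6 B + 6 B^{2}\right) = 12 + 6 B + 6 B^{2}$)
$g{\left(N,C \right)} = \frac{132 + C}{-546 + N}$ ($g{\left(N,C \right)} = \frac{C + \left(12 + 6 \left(-5\right) + 6 \left(-5\right)^{2}\right)}{N - 546} = \frac{C + \left(12 - 30 + 6 \cdot 25\right)}{-546 + N} = \frac{C + \left(12 - 30 + 150\right)}{-546 + N} = \frac{C + 132}{-546 + N} = \frac{132 + C}{-546 + N}$)
$\frac{g{\left(845,876 \right)}}{-74864} = \frac{\frac{1}{-546 + 845} \left(132 + 876\right)}{-74864} = \frac{1}{299} \cdot 1008 \left(- \frac{1}{74864}\right) = \frac{1008}{299} \left(- \frac{1}{74864}\right) = - \frac{63}{1399021}$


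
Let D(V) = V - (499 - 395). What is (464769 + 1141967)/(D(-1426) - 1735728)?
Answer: -803368/868629 ≈ -0.92487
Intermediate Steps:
D(V) = -104 + V (D(V) = V - 1*104 = V - 104 = -104 + V)
(464769 + 1141967)/(D(-1426) - 1735728) = (464769 + 1141967)/((-104 - 1426) - 1735728) = 1606736/(-1530 - 1735728) = 1606736/(-1737258) = 1606736*(-1/1737258) = -803368/868629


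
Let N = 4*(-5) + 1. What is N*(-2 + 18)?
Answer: -304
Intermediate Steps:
N = -19 (N = -20 + 1 = -19)
N*(-2 + 18) = -19*(-2 + 18) = -19*16 = -304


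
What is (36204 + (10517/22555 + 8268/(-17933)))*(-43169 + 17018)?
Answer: -29457599094636387/31113755 ≈ -9.4677e+8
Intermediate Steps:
(36204 + (10517/22555 + 8268/(-17933)))*(-43169 + 17018) = (36204 + (10517*(1/22555) + 8268*(-1/17933)))*(-26151) = (36204 + (809/1735 - 8268/17933))*(-26151) = (36204 + 162817/31113755)*(-26151) = (1126442548837/31113755)*(-26151) = -29457599094636387/31113755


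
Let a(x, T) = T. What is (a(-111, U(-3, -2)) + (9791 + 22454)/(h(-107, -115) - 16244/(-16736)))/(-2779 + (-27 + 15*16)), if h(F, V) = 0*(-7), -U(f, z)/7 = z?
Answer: -67484967/5210263 ≈ -12.952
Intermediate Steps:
U(f, z) = -7*z
h(F, V) = 0
(a(-111, U(-3, -2)) + (9791 + 22454)/(h(-107, -115) - 16244/(-16736)))/(-2779 + (-27 + 15*16)) = (-7*(-2) + (9791 + 22454)/(0 - 16244/(-16736)))/(-2779 + (-27 + 15*16)) = (14 + 32245/(0 - 16244*(-1/16736)))/(-2779 + (-27 + 240)) = (14 + 32245/(0 + 4061/4184))/(-2779 + 213) = (14 + 32245/(4061/4184))/(-2566) = (14 + 32245*(4184/4061))*(-1/2566) = (14 + 134913080/4061)*(-1/2566) = (134969934/4061)*(-1/2566) = -67484967/5210263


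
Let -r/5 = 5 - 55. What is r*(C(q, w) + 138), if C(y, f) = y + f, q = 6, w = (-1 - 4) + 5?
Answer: 36000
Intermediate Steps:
w = 0 (w = -5 + 5 = 0)
C(y, f) = f + y
r = 250 (r = -5*(5 - 55) = -5*(-50) = 250)
r*(C(q, w) + 138) = 250*((0 + 6) + 138) = 250*(6 + 138) = 250*144 = 36000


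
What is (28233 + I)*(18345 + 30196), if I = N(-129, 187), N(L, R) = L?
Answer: 1364196264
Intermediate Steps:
I = -129
(28233 + I)*(18345 + 30196) = (28233 - 129)*(18345 + 30196) = 28104*48541 = 1364196264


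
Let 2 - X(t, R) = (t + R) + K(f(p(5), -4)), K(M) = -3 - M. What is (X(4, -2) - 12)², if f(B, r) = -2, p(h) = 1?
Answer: 121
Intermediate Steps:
X(t, R) = 3 - R - t (X(t, R) = 2 - ((t + R) + (-3 - 1*(-2))) = 2 - ((R + t) + (-3 + 2)) = 2 - ((R + t) - 1) = 2 - (-1 + R + t) = 2 + (1 - R - t) = 3 - R - t)
(X(4, -2) - 12)² = ((3 - 1*(-2) - 1*4) - 12)² = ((3 + 2 - 4) - 12)² = (1 - 12)² = (-11)² = 121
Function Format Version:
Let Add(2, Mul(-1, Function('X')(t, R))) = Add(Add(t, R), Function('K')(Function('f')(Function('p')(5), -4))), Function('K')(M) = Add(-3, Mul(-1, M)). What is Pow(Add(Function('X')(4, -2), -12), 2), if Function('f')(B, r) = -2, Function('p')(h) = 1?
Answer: 121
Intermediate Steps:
Function('X')(t, R) = Add(3, Mul(-1, R), Mul(-1, t)) (Function('X')(t, R) = Add(2, Mul(-1, Add(Add(t, R), Add(-3, Mul(-1, -2))))) = Add(2, Mul(-1, Add(Add(R, t), Add(-3, 2)))) = Add(2, Mul(-1, Add(Add(R, t), -1))) = Add(2, Mul(-1, Add(-1, R, t))) = Add(2, Add(1, Mul(-1, R), Mul(-1, t))) = Add(3, Mul(-1, R), Mul(-1, t)))
Pow(Add(Function('X')(4, -2), -12), 2) = Pow(Add(Add(3, Mul(-1, -2), Mul(-1, 4)), -12), 2) = Pow(Add(Add(3, 2, -4), -12), 2) = Pow(Add(1, -12), 2) = Pow(-11, 2) = 121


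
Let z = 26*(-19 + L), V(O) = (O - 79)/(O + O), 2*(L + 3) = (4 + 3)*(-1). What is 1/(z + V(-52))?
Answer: -104/68821 ≈ -0.0015112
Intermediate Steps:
L = -13/2 (L = -3 + ((4 + 3)*(-1))/2 = -3 + (7*(-1))/2 = -3 + (½)*(-7) = -3 - 7/2 = -13/2 ≈ -6.5000)
V(O) = (-79 + O)/(2*O) (V(O) = (-79 + O)/((2*O)) = (-79 + O)*(1/(2*O)) = (-79 + O)/(2*O))
z = -663 (z = 26*(-19 - 13/2) = 26*(-51/2) = -663)
1/(z + V(-52)) = 1/(-663 + (½)*(-79 - 52)/(-52)) = 1/(-663 + (½)*(-1/52)*(-131)) = 1/(-663 + 131/104) = 1/(-68821/104) = -104/68821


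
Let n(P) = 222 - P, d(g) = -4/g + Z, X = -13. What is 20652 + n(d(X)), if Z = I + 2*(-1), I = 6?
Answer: 271306/13 ≈ 20870.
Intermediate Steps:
Z = 4 (Z = 6 + 2*(-1) = 6 - 2 = 4)
d(g) = 4 - 4/g (d(g) = -4/g + 4 = 4 - 4/g)
20652 + n(d(X)) = 20652 + (222 - (4 - 4/(-13))) = 20652 + (222 - (4 - 4*(-1/13))) = 20652 + (222 - (4 + 4/13)) = 20652 + (222 - 1*56/13) = 20652 + (222 - 56/13) = 20652 + 2830/13 = 271306/13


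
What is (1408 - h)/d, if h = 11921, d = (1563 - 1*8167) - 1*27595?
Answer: 10513/34199 ≈ 0.30741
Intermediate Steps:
d = -34199 (d = (1563 - 8167) - 27595 = -6604 - 27595 = -34199)
(1408 - h)/d = (1408 - 1*11921)/(-34199) = (1408 - 11921)*(-1/34199) = -10513*(-1/34199) = 10513/34199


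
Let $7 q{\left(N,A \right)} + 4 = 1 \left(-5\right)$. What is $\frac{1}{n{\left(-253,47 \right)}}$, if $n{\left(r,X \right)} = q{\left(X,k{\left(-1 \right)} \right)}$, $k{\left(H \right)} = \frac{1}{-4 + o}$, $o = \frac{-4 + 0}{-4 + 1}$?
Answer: $- \frac{7}{9} \approx -0.77778$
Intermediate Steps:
$o = \frac{4}{3}$ ($o = - \frac{4}{-3} = \left(-4\right) \left(- \frac{1}{3}\right) = \frac{4}{3} \approx 1.3333$)
$k{\left(H \right)} = - \frac{3}{8}$ ($k{\left(H \right)} = \frac{1}{-4 + \frac{4}{3}} = \frac{1}{- \frac{8}{3}} = - \frac{3}{8}$)
$q{\left(N,A \right)} = - \frac{9}{7}$ ($q{\left(N,A \right)} = - \frac{4}{7} + \frac{1 \left(-5\right)}{7} = - \frac{4}{7} + \frac{1}{7} \left(-5\right) = - \frac{4}{7} - \frac{5}{7} = - \frac{9}{7}$)
$n{\left(r,X \right)} = - \frac{9}{7}$
$\frac{1}{n{\left(-253,47 \right)}} = \frac{1}{- \frac{9}{7}} = - \frac{7}{9}$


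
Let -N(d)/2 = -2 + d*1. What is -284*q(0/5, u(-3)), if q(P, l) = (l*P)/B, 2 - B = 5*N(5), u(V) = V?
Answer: 0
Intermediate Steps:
N(d) = 4 - 2*d (N(d) = -2*(-2 + d*1) = -2*(-2 + d) = 4 - 2*d)
B = 32 (B = 2 - 5*(4 - 2*5) = 2 - 5*(4 - 10) = 2 - 5*(-6) = 2 - 1*(-30) = 2 + 30 = 32)
q(P, l) = P*l/32 (q(P, l) = (l*P)/32 = (P*l)*(1/32) = P*l/32)
-284*q(0/5, u(-3)) = -71*0/5*(-3)/8 = -71*0*(⅕)*(-3)/8 = -71*0*(-3)/8 = -284*0 = 0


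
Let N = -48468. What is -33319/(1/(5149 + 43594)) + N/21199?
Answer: -34428617940851/21199 ≈ -1.6241e+9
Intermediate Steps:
-33319/(1/(5149 + 43594)) + N/21199 = -33319/(1/(5149 + 43594)) - 48468/21199 = -33319/(1/48743) - 48468*1/21199 = -33319/1/48743 - 48468/21199 = -33319*48743 - 48468/21199 = -1624068017 - 48468/21199 = -34428617940851/21199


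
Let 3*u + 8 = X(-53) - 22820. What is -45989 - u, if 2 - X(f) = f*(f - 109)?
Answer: -106555/3 ≈ -35518.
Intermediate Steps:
X(f) = 2 - f*(-109 + f) (X(f) = 2 - f*(f - 109) = 2 - f*(-109 + f))
u = -31412/3 (u = -8/3 + ((2 - 1*(-53)**2 + 109*(-53)) - 22820)/3 = -8/3 + ((2 - 1*2809 - 5777) - 22820)/3 = -8/3 + ((2 - 2809 - 5777) - 22820)/3 = -8/3 + (-8584 - 22820)/3 = -8/3 + (1/3)*(-31404) = -8/3 - 10468 = -31412/3 ≈ -10471.)
-45989 - u = -45989 - 1*(-31412/3) = -45989 + 31412/3 = -106555/3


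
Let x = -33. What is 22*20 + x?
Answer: 407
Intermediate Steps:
22*20 + x = 22*20 - 33 = 440 - 33 = 407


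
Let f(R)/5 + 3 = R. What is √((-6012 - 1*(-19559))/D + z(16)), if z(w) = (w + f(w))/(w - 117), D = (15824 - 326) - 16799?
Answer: 2*I*√48409048207/131401 ≈ 3.3488*I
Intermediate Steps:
f(R) = -15 + 5*R
D = -1301 (D = 15498 - 16799 = -1301)
z(w) = (-15 + 6*w)/(-117 + w) (z(w) = (w + (-15 + 5*w))/(w - 117) = (-15 + 6*w)/(-117 + w))
√((-6012 - 1*(-19559))/D + z(16)) = √((-6012 - 1*(-19559))/(-1301) + 3*(-5 + 2*16)/(-117 + 16)) = √((-6012 + 19559)*(-1/1301) + 3*(-5 + 32)/(-101)) = √(13547*(-1/1301) + 3*(-1/101)*27) = √(-13547/1301 - 81/101) = √(-1473628/131401) = 2*I*√48409048207/131401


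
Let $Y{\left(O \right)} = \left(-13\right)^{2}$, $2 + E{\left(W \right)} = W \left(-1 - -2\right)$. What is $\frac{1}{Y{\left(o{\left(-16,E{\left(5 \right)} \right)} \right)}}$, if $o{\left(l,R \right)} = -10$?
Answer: $\frac{1}{169} \approx 0.0059172$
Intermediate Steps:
$E{\left(W \right)} = -2 + W$ ($E{\left(W \right)} = -2 + W \left(-1 - -2\right) = -2 + W \left(-1 + 2\right) = -2 + W 1 = -2 + W$)
$Y{\left(O \right)} = 169$
$\frac{1}{Y{\left(o{\left(-16,E{\left(5 \right)} \right)} \right)}} = \frac{1}{169}$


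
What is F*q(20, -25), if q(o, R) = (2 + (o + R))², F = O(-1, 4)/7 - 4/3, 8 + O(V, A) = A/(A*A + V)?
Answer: -768/35 ≈ -21.943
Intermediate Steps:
O(V, A) = -8 + A/(V + A²) (O(V, A) = -8 + A/(A*A + V) = -8 + A/(A² + V) = -8 + A/(V + A²))
F = -256/105 (F = ((4 - 8*(-1) - 8*4²)/(-1 + 4²))/7 - 4/3 = ((4 + 8 - 8*16)/(-1 + 16))*(⅐) - 4*⅓ = ((4 + 8 - 128)/15)*(⅐) - 4/3 = ((1/15)*(-116))*(⅐) - 4/3 = -116/15*⅐ - 4/3 = -116/105 - 4/3 = -256/105 ≈ -2.4381)
q(o, R) = (2 + R + o)² (q(o, R) = (2 + (R + o))² = (2 + R + o)²)
F*q(20, -25) = -256*(2 - 25 + 20)²/105 = -256/105*(-3)² = -256/105*9 = -768/35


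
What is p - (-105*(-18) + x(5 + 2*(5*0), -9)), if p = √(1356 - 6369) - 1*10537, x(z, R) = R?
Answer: -12418 + 3*I*√557 ≈ -12418.0 + 70.802*I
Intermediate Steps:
p = -10537 + 3*I*√557 (p = √(-5013) - 10537 = 3*I*√557 - 10537 = -10537 + 3*I*√557 ≈ -10537.0 + 70.802*I)
p - (-105*(-18) + x(5 + 2*(5*0), -9)) = (-10537 + 3*I*√557) - (-105*(-18) - 9) = (-10537 + 3*I*√557) - (1890 - 9) = (-10537 + 3*I*√557) - 1*1881 = (-10537 + 3*I*√557) - 1881 = -12418 + 3*I*√557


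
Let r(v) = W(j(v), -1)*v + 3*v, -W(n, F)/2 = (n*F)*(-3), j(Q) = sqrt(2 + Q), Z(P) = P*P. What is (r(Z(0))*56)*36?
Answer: 0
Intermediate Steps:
Z(P) = P**2
W(n, F) = 6*F*n (W(n, F) = -2*n*F*(-3) = -2*F*n*(-3) = -(-6)*F*n = 6*F*n)
r(v) = 3*v - 6*v*sqrt(2 + v) (r(v) = (6*(-1)*sqrt(2 + v))*v + 3*v = (-6*sqrt(2 + v))*v + 3*v = -6*v*sqrt(2 + v) + 3*v = 3*v - 6*v*sqrt(2 + v))
(r(Z(0))*56)*36 = ((3*0**2*(1 - 2*sqrt(2 + 0**2)))*56)*36 = ((3*0*(1 - 2*sqrt(2 + 0)))*56)*36 = ((3*0*(1 - 2*sqrt(2)))*56)*36 = (0*56)*36 = 0*36 = 0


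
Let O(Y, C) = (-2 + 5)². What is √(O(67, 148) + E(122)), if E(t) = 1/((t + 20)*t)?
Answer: √675276527/8662 ≈ 3.0000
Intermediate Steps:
O(Y, C) = 9 (O(Y, C) = 3² = 9)
E(t) = 1/(t*(20 + t)) (E(t) = 1/((20 + t)*t) = 1/(t*(20 + t)))
√(O(67, 148) + E(122)) = √(9 + 1/(122*(20 + 122))) = √(9 + (1/122)/142) = √(9 + (1/122)*(1/142)) = √(9 + 1/17324) = √(155917/17324) = √675276527/8662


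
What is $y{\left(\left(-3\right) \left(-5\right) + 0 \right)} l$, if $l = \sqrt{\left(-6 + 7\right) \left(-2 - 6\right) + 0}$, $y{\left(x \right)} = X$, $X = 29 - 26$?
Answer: $6 i \sqrt{2} \approx 8.4853 i$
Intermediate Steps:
$X = 3$ ($X = 29 - 26 = 3$)
$y{\left(x \right)} = 3$
$l = 2 i \sqrt{2}$ ($l = \sqrt{1 \left(-8\right) + 0} = \sqrt{-8 + 0} = \sqrt{-8} = 2 i \sqrt{2} \approx 2.8284 i$)
$y{\left(\left(-3\right) \left(-5\right) + 0 \right)} l = 3 \cdot 2 i \sqrt{2} = 6 i \sqrt{2}$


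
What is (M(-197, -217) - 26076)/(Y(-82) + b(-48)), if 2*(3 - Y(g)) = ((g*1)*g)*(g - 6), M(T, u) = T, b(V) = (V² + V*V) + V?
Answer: -26273/300419 ≈ -0.087455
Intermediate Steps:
b(V) = V + 2*V² (b(V) = (V² + V²) + V = 2*V² + V = V + 2*V²)
Y(g) = 3 - g²*(-6 + g)/2 (Y(g) = 3 - (g*1)*g*(g - 6)/2 = 3 - g*g*(-6 + g)/2 = 3 - g²*(-6 + g)/2)
(M(-197, -217) - 26076)/(Y(-82) + b(-48)) = (-197 - 26076)/((3 + 3*(-82)² - ½*(-82)³) - 48*(1 + 2*(-48))) = -26273/((3 + 3*6724 - ½*(-551368)) - 48*(1 - 96)) = -26273/((3 + 20172 + 275684) - 48*(-95)) = -26273/(295859 + 4560) = -26273/300419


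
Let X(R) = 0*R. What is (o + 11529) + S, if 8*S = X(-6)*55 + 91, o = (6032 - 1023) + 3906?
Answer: 163643/8 ≈ 20455.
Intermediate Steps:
X(R) = 0
o = 8915 (o = 5009 + 3906 = 8915)
S = 91/8 (S = (0*55 + 91)/8 = (0 + 91)/8 = (⅛)*91 = 91/8 ≈ 11.375)
(o + 11529) + S = (8915 + 11529) + 91/8 = 20444 + 91/8 = 163643/8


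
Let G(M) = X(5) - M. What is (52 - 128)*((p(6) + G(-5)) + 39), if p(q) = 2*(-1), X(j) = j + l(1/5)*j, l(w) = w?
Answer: -3648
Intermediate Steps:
X(j) = 6*j/5 (X(j) = j + j/5 = 6*j/5)
G(M) = 6 - M (G(M) = (6/5)*5 - M = 6 - M)
p(q) = -2
(52 - 128)*((p(6) + G(-5)) + 39) = (52 - 128)*((-2 + (6 - 1*(-5))) + 39) = -76*((-2 + (6 + 5)) + 39) = -76*((-2 + 11) + 39) = -76*(9 + 39) = -76*48 = -3648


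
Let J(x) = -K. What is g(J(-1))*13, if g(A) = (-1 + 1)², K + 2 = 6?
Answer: 0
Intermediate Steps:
K = 4 (K = -2 + 6 = 4)
J(x) = -4 (J(x) = -1*4 = -4)
g(A) = 0 (g(A) = 0² = 0)
g(J(-1))*13 = 0*13 = 0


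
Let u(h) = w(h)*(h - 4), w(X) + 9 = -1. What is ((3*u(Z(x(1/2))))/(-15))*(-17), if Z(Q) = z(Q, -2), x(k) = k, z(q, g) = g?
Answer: 204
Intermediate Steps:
Z(Q) = -2
w(X) = -10 (w(X) = -9 - 1 = -10)
u(h) = 40 - 10*h (u(h) = -10*(h - 4) = -10*(-4 + h) = 40 - 10*h)
((3*u(Z(x(1/2))))/(-15))*(-17) = ((3*(40 - 10*(-2)))/(-15))*(-17) = ((3*(40 + 20))*(-1/15))*(-17) = ((3*60)*(-1/15))*(-17) = (180*(-1/15))*(-17) = -12*(-17) = 204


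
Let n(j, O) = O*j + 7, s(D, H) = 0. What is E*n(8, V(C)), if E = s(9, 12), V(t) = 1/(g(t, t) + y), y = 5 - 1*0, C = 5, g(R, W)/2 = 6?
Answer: 0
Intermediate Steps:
g(R, W) = 12 (g(R, W) = 2*6 = 12)
y = 5 (y = 5 + 0 = 5)
V(t) = 1/17 (V(t) = 1/(12 + 5) = 1/17)
n(j, O) = 7 + O*j
E = 0
E*n(8, V(C)) = 0*(7 + (1/17)*8) = 0*(7 + 8/17) = 0*(127/17) = 0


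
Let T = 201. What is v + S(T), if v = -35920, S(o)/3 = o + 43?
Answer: -35188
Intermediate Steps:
S(o) = 129 + 3*o (S(o) = 3*(o + 43) = 3*(43 + o) = 129 + 3*o)
v + S(T) = -35920 + (129 + 3*201) = -35920 + (129 + 603) = -35920 + 732 = -35188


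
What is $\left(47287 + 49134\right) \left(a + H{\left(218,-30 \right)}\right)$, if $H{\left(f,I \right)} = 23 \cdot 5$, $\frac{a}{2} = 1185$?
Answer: $239606185$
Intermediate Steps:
$a = 2370$ ($a = 2 \cdot 1185 = 2370$)
$H{\left(f,I \right)} = 115$
$\left(47287 + 49134\right) \left(a + H{\left(218,-30 \right)}\right) = \left(47287 + 49134\right) \left(2370 + 115\right) = 96421 \cdot 2485 = 239606185$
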